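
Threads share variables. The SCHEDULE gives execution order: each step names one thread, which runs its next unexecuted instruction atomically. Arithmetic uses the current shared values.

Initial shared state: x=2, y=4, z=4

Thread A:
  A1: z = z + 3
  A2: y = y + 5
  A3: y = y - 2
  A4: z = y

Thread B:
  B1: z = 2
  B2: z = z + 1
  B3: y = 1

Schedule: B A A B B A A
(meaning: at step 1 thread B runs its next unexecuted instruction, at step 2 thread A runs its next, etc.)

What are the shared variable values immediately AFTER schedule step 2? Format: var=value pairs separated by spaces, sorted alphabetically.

Step 1: thread B executes B1 (z = 2). Shared: x=2 y=4 z=2. PCs: A@0 B@1
Step 2: thread A executes A1 (z = z + 3). Shared: x=2 y=4 z=5. PCs: A@1 B@1

Answer: x=2 y=4 z=5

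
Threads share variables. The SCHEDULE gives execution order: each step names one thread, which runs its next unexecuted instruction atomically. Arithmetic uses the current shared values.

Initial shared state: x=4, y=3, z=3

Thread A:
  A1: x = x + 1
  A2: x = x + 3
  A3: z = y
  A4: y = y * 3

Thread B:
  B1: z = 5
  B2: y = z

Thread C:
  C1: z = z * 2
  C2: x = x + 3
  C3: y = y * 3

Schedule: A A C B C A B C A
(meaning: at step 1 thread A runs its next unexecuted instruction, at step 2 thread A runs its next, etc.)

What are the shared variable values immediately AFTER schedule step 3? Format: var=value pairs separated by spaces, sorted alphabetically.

Answer: x=8 y=3 z=6

Derivation:
Step 1: thread A executes A1 (x = x + 1). Shared: x=5 y=3 z=3. PCs: A@1 B@0 C@0
Step 2: thread A executes A2 (x = x + 3). Shared: x=8 y=3 z=3. PCs: A@2 B@0 C@0
Step 3: thread C executes C1 (z = z * 2). Shared: x=8 y=3 z=6. PCs: A@2 B@0 C@1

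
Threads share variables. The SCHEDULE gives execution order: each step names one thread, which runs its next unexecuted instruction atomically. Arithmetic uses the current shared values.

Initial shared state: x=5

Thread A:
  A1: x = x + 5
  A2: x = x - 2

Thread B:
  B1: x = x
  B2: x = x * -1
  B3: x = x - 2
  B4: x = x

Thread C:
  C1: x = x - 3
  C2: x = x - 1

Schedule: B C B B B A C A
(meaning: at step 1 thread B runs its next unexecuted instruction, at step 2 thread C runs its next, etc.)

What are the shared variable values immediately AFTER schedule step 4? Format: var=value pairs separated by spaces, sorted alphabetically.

Step 1: thread B executes B1 (x = x). Shared: x=5. PCs: A@0 B@1 C@0
Step 2: thread C executes C1 (x = x - 3). Shared: x=2. PCs: A@0 B@1 C@1
Step 3: thread B executes B2 (x = x * -1). Shared: x=-2. PCs: A@0 B@2 C@1
Step 4: thread B executes B3 (x = x - 2). Shared: x=-4. PCs: A@0 B@3 C@1

Answer: x=-4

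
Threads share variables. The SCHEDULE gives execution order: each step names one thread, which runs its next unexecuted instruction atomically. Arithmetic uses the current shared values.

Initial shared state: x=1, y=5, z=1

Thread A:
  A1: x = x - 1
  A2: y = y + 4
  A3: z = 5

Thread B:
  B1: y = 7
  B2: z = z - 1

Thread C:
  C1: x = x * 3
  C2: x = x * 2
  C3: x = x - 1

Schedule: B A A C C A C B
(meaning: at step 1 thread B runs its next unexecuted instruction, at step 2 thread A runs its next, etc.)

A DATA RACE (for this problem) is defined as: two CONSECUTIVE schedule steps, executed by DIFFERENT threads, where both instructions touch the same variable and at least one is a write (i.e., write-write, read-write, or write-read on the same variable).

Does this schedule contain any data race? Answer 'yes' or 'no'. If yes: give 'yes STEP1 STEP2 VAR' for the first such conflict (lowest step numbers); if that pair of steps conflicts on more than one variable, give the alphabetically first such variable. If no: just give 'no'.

Steps 1,2: B(r=-,w=y) vs A(r=x,w=x). No conflict.
Steps 2,3: same thread (A). No race.
Steps 3,4: A(r=y,w=y) vs C(r=x,w=x). No conflict.
Steps 4,5: same thread (C). No race.
Steps 5,6: C(r=x,w=x) vs A(r=-,w=z). No conflict.
Steps 6,7: A(r=-,w=z) vs C(r=x,w=x). No conflict.
Steps 7,8: C(r=x,w=x) vs B(r=z,w=z). No conflict.

Answer: no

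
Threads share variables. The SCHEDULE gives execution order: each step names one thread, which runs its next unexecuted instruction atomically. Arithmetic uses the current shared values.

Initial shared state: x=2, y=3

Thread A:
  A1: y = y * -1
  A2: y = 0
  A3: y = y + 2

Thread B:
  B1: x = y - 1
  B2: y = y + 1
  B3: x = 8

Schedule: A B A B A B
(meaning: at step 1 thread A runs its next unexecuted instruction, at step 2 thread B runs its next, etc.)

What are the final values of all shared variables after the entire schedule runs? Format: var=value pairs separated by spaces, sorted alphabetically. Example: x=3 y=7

Answer: x=8 y=3

Derivation:
Step 1: thread A executes A1 (y = y * -1). Shared: x=2 y=-3. PCs: A@1 B@0
Step 2: thread B executes B1 (x = y - 1). Shared: x=-4 y=-3. PCs: A@1 B@1
Step 3: thread A executes A2 (y = 0). Shared: x=-4 y=0. PCs: A@2 B@1
Step 4: thread B executes B2 (y = y + 1). Shared: x=-4 y=1. PCs: A@2 B@2
Step 5: thread A executes A3 (y = y + 2). Shared: x=-4 y=3. PCs: A@3 B@2
Step 6: thread B executes B3 (x = 8). Shared: x=8 y=3. PCs: A@3 B@3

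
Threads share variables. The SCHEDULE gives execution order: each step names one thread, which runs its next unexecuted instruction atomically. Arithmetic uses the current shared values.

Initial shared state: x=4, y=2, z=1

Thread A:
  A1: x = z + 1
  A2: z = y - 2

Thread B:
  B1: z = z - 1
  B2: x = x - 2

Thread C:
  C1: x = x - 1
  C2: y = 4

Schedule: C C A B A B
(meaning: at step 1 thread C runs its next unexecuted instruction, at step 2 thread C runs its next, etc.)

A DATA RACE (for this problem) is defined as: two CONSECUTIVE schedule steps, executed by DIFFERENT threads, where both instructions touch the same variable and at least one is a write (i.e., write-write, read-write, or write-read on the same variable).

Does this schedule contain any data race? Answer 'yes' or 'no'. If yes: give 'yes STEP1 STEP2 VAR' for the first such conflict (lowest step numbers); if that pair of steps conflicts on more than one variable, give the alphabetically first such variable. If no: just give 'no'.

Answer: yes 3 4 z

Derivation:
Steps 1,2: same thread (C). No race.
Steps 2,3: C(r=-,w=y) vs A(r=z,w=x). No conflict.
Steps 3,4: A(x = z + 1) vs B(z = z - 1). RACE on z (R-W).
Steps 4,5: B(z = z - 1) vs A(z = y - 2). RACE on z (W-W).
Steps 5,6: A(r=y,w=z) vs B(r=x,w=x). No conflict.
First conflict at steps 3,4.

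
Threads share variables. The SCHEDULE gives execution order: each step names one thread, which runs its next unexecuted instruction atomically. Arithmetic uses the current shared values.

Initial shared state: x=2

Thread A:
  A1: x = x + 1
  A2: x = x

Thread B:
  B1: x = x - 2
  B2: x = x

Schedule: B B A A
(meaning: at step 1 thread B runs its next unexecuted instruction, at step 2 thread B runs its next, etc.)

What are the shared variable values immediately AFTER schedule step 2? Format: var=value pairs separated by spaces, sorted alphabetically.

Answer: x=0

Derivation:
Step 1: thread B executes B1 (x = x - 2). Shared: x=0. PCs: A@0 B@1
Step 2: thread B executes B2 (x = x). Shared: x=0. PCs: A@0 B@2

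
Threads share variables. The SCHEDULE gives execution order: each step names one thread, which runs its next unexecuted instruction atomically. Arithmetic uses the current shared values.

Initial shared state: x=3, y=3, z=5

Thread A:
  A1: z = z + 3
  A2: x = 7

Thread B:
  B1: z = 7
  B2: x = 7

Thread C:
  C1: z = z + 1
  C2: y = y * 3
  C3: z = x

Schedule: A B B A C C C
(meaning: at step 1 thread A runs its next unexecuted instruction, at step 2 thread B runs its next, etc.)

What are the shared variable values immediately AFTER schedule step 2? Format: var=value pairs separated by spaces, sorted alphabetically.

Step 1: thread A executes A1 (z = z + 3). Shared: x=3 y=3 z=8. PCs: A@1 B@0 C@0
Step 2: thread B executes B1 (z = 7). Shared: x=3 y=3 z=7. PCs: A@1 B@1 C@0

Answer: x=3 y=3 z=7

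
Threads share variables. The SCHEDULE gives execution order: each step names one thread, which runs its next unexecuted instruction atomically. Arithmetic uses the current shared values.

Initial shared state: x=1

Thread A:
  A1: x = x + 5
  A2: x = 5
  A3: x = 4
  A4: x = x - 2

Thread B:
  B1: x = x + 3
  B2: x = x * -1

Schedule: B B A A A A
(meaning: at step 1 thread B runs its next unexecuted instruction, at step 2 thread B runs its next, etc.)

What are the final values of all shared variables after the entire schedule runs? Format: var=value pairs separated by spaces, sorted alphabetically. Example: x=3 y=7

Step 1: thread B executes B1 (x = x + 3). Shared: x=4. PCs: A@0 B@1
Step 2: thread B executes B2 (x = x * -1). Shared: x=-4. PCs: A@0 B@2
Step 3: thread A executes A1 (x = x + 5). Shared: x=1. PCs: A@1 B@2
Step 4: thread A executes A2 (x = 5). Shared: x=5. PCs: A@2 B@2
Step 5: thread A executes A3 (x = 4). Shared: x=4. PCs: A@3 B@2
Step 6: thread A executes A4 (x = x - 2). Shared: x=2. PCs: A@4 B@2

Answer: x=2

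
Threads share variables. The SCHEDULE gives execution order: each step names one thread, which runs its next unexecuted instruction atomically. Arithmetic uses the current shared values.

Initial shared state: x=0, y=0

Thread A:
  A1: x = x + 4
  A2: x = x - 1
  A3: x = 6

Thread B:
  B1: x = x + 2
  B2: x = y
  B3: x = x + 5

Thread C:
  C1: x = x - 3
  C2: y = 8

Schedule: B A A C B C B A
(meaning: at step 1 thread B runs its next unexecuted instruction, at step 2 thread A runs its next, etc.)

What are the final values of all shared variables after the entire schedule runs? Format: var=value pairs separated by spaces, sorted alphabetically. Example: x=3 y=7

Step 1: thread B executes B1 (x = x + 2). Shared: x=2 y=0. PCs: A@0 B@1 C@0
Step 2: thread A executes A1 (x = x + 4). Shared: x=6 y=0. PCs: A@1 B@1 C@0
Step 3: thread A executes A2 (x = x - 1). Shared: x=5 y=0. PCs: A@2 B@1 C@0
Step 4: thread C executes C1 (x = x - 3). Shared: x=2 y=0. PCs: A@2 B@1 C@1
Step 5: thread B executes B2 (x = y). Shared: x=0 y=0. PCs: A@2 B@2 C@1
Step 6: thread C executes C2 (y = 8). Shared: x=0 y=8. PCs: A@2 B@2 C@2
Step 7: thread B executes B3 (x = x + 5). Shared: x=5 y=8. PCs: A@2 B@3 C@2
Step 8: thread A executes A3 (x = 6). Shared: x=6 y=8. PCs: A@3 B@3 C@2

Answer: x=6 y=8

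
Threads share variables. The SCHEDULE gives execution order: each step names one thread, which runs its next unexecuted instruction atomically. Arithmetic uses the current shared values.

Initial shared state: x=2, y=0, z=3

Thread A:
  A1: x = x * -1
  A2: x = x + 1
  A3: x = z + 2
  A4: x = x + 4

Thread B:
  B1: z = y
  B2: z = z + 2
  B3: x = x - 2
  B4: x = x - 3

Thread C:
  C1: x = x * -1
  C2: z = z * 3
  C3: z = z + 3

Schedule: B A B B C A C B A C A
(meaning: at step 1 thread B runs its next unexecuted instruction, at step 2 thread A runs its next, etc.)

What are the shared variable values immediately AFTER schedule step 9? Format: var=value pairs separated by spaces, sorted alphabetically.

Answer: x=8 y=0 z=6

Derivation:
Step 1: thread B executes B1 (z = y). Shared: x=2 y=0 z=0. PCs: A@0 B@1 C@0
Step 2: thread A executes A1 (x = x * -1). Shared: x=-2 y=0 z=0. PCs: A@1 B@1 C@0
Step 3: thread B executes B2 (z = z + 2). Shared: x=-2 y=0 z=2. PCs: A@1 B@2 C@0
Step 4: thread B executes B3 (x = x - 2). Shared: x=-4 y=0 z=2. PCs: A@1 B@3 C@0
Step 5: thread C executes C1 (x = x * -1). Shared: x=4 y=0 z=2. PCs: A@1 B@3 C@1
Step 6: thread A executes A2 (x = x + 1). Shared: x=5 y=0 z=2. PCs: A@2 B@3 C@1
Step 7: thread C executes C2 (z = z * 3). Shared: x=5 y=0 z=6. PCs: A@2 B@3 C@2
Step 8: thread B executes B4 (x = x - 3). Shared: x=2 y=0 z=6. PCs: A@2 B@4 C@2
Step 9: thread A executes A3 (x = z + 2). Shared: x=8 y=0 z=6. PCs: A@3 B@4 C@2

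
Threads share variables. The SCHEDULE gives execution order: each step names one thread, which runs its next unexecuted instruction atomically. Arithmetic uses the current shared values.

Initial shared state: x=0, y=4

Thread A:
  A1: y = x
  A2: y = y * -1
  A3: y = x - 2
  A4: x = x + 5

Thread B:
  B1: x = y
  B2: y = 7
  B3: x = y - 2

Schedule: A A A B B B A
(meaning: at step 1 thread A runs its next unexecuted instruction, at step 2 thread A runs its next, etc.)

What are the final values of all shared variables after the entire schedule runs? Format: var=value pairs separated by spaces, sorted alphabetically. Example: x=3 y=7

Answer: x=10 y=7

Derivation:
Step 1: thread A executes A1 (y = x). Shared: x=0 y=0. PCs: A@1 B@0
Step 2: thread A executes A2 (y = y * -1). Shared: x=0 y=0. PCs: A@2 B@0
Step 3: thread A executes A3 (y = x - 2). Shared: x=0 y=-2. PCs: A@3 B@0
Step 4: thread B executes B1 (x = y). Shared: x=-2 y=-2. PCs: A@3 B@1
Step 5: thread B executes B2 (y = 7). Shared: x=-2 y=7. PCs: A@3 B@2
Step 6: thread B executes B3 (x = y - 2). Shared: x=5 y=7. PCs: A@3 B@3
Step 7: thread A executes A4 (x = x + 5). Shared: x=10 y=7. PCs: A@4 B@3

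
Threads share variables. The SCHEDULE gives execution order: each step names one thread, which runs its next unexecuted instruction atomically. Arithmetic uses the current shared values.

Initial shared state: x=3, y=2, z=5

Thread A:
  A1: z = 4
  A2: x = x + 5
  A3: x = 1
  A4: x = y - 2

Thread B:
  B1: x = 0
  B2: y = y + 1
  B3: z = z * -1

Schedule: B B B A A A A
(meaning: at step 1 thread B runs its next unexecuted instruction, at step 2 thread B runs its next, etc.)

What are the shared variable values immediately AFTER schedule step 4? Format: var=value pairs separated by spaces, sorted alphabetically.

Answer: x=0 y=3 z=4

Derivation:
Step 1: thread B executes B1 (x = 0). Shared: x=0 y=2 z=5. PCs: A@0 B@1
Step 2: thread B executes B2 (y = y + 1). Shared: x=0 y=3 z=5. PCs: A@0 B@2
Step 3: thread B executes B3 (z = z * -1). Shared: x=0 y=3 z=-5. PCs: A@0 B@3
Step 4: thread A executes A1 (z = 4). Shared: x=0 y=3 z=4. PCs: A@1 B@3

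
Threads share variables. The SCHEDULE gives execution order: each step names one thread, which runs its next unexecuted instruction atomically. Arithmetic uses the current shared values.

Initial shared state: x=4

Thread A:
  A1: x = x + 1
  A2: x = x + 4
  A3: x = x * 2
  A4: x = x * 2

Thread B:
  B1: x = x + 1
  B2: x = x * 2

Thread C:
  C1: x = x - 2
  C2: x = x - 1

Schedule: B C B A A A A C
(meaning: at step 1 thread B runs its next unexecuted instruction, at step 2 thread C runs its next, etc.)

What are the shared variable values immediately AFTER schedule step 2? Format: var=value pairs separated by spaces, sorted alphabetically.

Step 1: thread B executes B1 (x = x + 1). Shared: x=5. PCs: A@0 B@1 C@0
Step 2: thread C executes C1 (x = x - 2). Shared: x=3. PCs: A@0 B@1 C@1

Answer: x=3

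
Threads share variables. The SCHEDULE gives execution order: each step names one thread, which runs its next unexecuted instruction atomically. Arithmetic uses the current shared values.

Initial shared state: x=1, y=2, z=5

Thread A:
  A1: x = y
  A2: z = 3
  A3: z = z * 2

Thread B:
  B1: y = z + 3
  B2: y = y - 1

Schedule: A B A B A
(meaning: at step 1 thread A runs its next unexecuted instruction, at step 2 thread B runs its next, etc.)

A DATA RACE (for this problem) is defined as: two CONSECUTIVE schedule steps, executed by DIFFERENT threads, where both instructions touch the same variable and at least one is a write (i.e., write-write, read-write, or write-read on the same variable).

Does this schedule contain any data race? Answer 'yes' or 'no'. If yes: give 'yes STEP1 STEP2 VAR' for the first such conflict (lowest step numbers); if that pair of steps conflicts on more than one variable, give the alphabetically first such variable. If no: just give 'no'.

Answer: yes 1 2 y

Derivation:
Steps 1,2: A(x = y) vs B(y = z + 3). RACE on y (R-W).
Steps 2,3: B(y = z + 3) vs A(z = 3). RACE on z (R-W).
Steps 3,4: A(r=-,w=z) vs B(r=y,w=y). No conflict.
Steps 4,5: B(r=y,w=y) vs A(r=z,w=z). No conflict.
First conflict at steps 1,2.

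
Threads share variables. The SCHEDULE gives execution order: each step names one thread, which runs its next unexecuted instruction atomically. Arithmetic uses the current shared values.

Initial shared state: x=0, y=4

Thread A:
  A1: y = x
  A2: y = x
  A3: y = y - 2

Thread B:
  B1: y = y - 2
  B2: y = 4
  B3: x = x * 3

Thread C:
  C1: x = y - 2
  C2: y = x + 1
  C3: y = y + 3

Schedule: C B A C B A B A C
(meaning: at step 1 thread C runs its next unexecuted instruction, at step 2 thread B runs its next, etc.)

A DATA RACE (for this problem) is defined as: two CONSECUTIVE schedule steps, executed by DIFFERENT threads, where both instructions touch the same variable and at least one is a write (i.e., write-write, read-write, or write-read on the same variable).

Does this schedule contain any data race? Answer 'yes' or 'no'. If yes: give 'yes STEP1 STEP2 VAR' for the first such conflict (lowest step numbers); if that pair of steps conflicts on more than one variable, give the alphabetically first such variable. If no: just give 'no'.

Answer: yes 1 2 y

Derivation:
Steps 1,2: C(x = y - 2) vs B(y = y - 2). RACE on y (R-W).
Steps 2,3: B(y = y - 2) vs A(y = x). RACE on y (W-W).
Steps 3,4: A(y = x) vs C(y = x + 1). RACE on y (W-W).
Steps 4,5: C(y = x + 1) vs B(y = 4). RACE on y (W-W).
Steps 5,6: B(y = 4) vs A(y = x). RACE on y (W-W).
Steps 6,7: A(y = x) vs B(x = x * 3). RACE on x (R-W).
Steps 7,8: B(r=x,w=x) vs A(r=y,w=y). No conflict.
Steps 8,9: A(y = y - 2) vs C(y = y + 3). RACE on y (W-W).
First conflict at steps 1,2.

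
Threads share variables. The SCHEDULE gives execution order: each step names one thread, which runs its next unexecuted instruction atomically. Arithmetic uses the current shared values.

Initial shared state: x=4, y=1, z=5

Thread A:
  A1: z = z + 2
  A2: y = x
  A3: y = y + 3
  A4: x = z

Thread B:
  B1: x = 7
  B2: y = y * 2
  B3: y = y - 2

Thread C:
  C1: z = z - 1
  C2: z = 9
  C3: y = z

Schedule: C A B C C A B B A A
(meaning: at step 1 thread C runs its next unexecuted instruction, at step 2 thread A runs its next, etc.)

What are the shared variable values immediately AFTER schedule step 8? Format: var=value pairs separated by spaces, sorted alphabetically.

Step 1: thread C executes C1 (z = z - 1). Shared: x=4 y=1 z=4. PCs: A@0 B@0 C@1
Step 2: thread A executes A1 (z = z + 2). Shared: x=4 y=1 z=6. PCs: A@1 B@0 C@1
Step 3: thread B executes B1 (x = 7). Shared: x=7 y=1 z=6. PCs: A@1 B@1 C@1
Step 4: thread C executes C2 (z = 9). Shared: x=7 y=1 z=9. PCs: A@1 B@1 C@2
Step 5: thread C executes C3 (y = z). Shared: x=7 y=9 z=9. PCs: A@1 B@1 C@3
Step 6: thread A executes A2 (y = x). Shared: x=7 y=7 z=9. PCs: A@2 B@1 C@3
Step 7: thread B executes B2 (y = y * 2). Shared: x=7 y=14 z=9. PCs: A@2 B@2 C@3
Step 8: thread B executes B3 (y = y - 2). Shared: x=7 y=12 z=9. PCs: A@2 B@3 C@3

Answer: x=7 y=12 z=9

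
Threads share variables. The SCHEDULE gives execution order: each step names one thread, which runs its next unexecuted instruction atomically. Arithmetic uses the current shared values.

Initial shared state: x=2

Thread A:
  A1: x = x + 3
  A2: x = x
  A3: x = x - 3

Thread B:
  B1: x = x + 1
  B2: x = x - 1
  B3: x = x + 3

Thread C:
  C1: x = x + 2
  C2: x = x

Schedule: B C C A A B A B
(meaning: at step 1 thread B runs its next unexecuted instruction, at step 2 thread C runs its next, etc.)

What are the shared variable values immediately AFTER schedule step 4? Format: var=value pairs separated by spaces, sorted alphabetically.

Step 1: thread B executes B1 (x = x + 1). Shared: x=3. PCs: A@0 B@1 C@0
Step 2: thread C executes C1 (x = x + 2). Shared: x=5. PCs: A@0 B@1 C@1
Step 3: thread C executes C2 (x = x). Shared: x=5. PCs: A@0 B@1 C@2
Step 4: thread A executes A1 (x = x + 3). Shared: x=8. PCs: A@1 B@1 C@2

Answer: x=8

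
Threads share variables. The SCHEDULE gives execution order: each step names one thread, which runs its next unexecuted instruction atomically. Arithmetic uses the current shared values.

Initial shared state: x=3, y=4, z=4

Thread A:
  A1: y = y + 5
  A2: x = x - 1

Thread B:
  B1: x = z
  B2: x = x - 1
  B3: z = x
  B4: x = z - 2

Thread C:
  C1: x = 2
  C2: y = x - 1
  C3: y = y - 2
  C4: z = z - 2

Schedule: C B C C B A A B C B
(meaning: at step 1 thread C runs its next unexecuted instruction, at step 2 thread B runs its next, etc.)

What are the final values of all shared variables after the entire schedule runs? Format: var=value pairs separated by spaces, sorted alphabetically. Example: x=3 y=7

Answer: x=-2 y=6 z=0

Derivation:
Step 1: thread C executes C1 (x = 2). Shared: x=2 y=4 z=4. PCs: A@0 B@0 C@1
Step 2: thread B executes B1 (x = z). Shared: x=4 y=4 z=4. PCs: A@0 B@1 C@1
Step 3: thread C executes C2 (y = x - 1). Shared: x=4 y=3 z=4. PCs: A@0 B@1 C@2
Step 4: thread C executes C3 (y = y - 2). Shared: x=4 y=1 z=4. PCs: A@0 B@1 C@3
Step 5: thread B executes B2 (x = x - 1). Shared: x=3 y=1 z=4. PCs: A@0 B@2 C@3
Step 6: thread A executes A1 (y = y + 5). Shared: x=3 y=6 z=4. PCs: A@1 B@2 C@3
Step 7: thread A executes A2 (x = x - 1). Shared: x=2 y=6 z=4. PCs: A@2 B@2 C@3
Step 8: thread B executes B3 (z = x). Shared: x=2 y=6 z=2. PCs: A@2 B@3 C@3
Step 9: thread C executes C4 (z = z - 2). Shared: x=2 y=6 z=0. PCs: A@2 B@3 C@4
Step 10: thread B executes B4 (x = z - 2). Shared: x=-2 y=6 z=0. PCs: A@2 B@4 C@4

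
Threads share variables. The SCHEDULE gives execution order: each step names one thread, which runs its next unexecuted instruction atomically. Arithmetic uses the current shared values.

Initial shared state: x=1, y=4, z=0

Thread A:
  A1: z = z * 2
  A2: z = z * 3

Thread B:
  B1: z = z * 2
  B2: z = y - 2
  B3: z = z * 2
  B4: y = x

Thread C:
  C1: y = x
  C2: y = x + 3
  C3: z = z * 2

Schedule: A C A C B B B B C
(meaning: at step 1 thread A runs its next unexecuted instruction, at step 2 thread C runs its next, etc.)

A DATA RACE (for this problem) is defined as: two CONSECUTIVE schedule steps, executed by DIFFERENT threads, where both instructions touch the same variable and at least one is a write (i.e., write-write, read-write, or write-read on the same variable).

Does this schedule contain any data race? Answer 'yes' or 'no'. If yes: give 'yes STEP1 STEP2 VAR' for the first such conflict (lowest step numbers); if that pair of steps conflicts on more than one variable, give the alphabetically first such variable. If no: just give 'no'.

Steps 1,2: A(r=z,w=z) vs C(r=x,w=y). No conflict.
Steps 2,3: C(r=x,w=y) vs A(r=z,w=z). No conflict.
Steps 3,4: A(r=z,w=z) vs C(r=x,w=y). No conflict.
Steps 4,5: C(r=x,w=y) vs B(r=z,w=z). No conflict.
Steps 5,6: same thread (B). No race.
Steps 6,7: same thread (B). No race.
Steps 7,8: same thread (B). No race.
Steps 8,9: B(r=x,w=y) vs C(r=z,w=z). No conflict.

Answer: no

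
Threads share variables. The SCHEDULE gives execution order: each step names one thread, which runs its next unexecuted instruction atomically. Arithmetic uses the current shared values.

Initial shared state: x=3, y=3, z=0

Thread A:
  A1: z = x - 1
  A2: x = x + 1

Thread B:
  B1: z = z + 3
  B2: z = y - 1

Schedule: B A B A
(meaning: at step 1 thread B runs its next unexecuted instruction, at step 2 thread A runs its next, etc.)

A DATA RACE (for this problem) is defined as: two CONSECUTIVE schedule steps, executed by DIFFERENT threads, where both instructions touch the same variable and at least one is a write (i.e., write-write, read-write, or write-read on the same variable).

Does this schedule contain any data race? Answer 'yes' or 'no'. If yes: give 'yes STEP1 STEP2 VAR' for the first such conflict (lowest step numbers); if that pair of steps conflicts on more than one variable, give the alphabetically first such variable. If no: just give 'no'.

Answer: yes 1 2 z

Derivation:
Steps 1,2: B(z = z + 3) vs A(z = x - 1). RACE on z (W-W).
Steps 2,3: A(z = x - 1) vs B(z = y - 1). RACE on z (W-W).
Steps 3,4: B(r=y,w=z) vs A(r=x,w=x). No conflict.
First conflict at steps 1,2.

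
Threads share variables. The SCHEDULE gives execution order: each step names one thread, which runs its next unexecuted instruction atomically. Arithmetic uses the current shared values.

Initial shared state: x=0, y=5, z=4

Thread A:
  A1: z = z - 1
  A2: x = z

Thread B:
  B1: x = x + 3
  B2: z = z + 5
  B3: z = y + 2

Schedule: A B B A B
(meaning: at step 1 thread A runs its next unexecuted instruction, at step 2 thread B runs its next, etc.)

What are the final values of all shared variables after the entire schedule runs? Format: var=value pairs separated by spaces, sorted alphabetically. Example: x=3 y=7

Answer: x=8 y=5 z=7

Derivation:
Step 1: thread A executes A1 (z = z - 1). Shared: x=0 y=5 z=3. PCs: A@1 B@0
Step 2: thread B executes B1 (x = x + 3). Shared: x=3 y=5 z=3. PCs: A@1 B@1
Step 3: thread B executes B2 (z = z + 5). Shared: x=3 y=5 z=8. PCs: A@1 B@2
Step 4: thread A executes A2 (x = z). Shared: x=8 y=5 z=8. PCs: A@2 B@2
Step 5: thread B executes B3 (z = y + 2). Shared: x=8 y=5 z=7. PCs: A@2 B@3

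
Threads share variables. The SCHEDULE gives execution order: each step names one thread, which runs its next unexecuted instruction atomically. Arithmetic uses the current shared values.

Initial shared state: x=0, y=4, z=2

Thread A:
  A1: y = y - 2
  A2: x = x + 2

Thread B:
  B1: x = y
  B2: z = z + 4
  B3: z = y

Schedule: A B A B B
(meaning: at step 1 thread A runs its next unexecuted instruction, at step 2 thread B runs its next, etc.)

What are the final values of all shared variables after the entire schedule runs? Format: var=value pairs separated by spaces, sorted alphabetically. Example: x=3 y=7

Answer: x=4 y=2 z=2

Derivation:
Step 1: thread A executes A1 (y = y - 2). Shared: x=0 y=2 z=2. PCs: A@1 B@0
Step 2: thread B executes B1 (x = y). Shared: x=2 y=2 z=2. PCs: A@1 B@1
Step 3: thread A executes A2 (x = x + 2). Shared: x=4 y=2 z=2. PCs: A@2 B@1
Step 4: thread B executes B2 (z = z + 4). Shared: x=4 y=2 z=6. PCs: A@2 B@2
Step 5: thread B executes B3 (z = y). Shared: x=4 y=2 z=2. PCs: A@2 B@3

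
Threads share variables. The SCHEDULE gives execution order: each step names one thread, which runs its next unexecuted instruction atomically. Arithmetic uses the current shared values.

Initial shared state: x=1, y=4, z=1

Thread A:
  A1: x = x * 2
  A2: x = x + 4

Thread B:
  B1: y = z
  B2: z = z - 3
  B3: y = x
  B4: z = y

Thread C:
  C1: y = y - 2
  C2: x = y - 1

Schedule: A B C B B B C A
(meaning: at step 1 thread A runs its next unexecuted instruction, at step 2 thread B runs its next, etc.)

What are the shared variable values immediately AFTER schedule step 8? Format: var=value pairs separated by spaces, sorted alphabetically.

Answer: x=5 y=2 z=2

Derivation:
Step 1: thread A executes A1 (x = x * 2). Shared: x=2 y=4 z=1. PCs: A@1 B@0 C@0
Step 2: thread B executes B1 (y = z). Shared: x=2 y=1 z=1. PCs: A@1 B@1 C@0
Step 3: thread C executes C1 (y = y - 2). Shared: x=2 y=-1 z=1. PCs: A@1 B@1 C@1
Step 4: thread B executes B2 (z = z - 3). Shared: x=2 y=-1 z=-2. PCs: A@1 B@2 C@1
Step 5: thread B executes B3 (y = x). Shared: x=2 y=2 z=-2. PCs: A@1 B@3 C@1
Step 6: thread B executes B4 (z = y). Shared: x=2 y=2 z=2. PCs: A@1 B@4 C@1
Step 7: thread C executes C2 (x = y - 1). Shared: x=1 y=2 z=2. PCs: A@1 B@4 C@2
Step 8: thread A executes A2 (x = x + 4). Shared: x=5 y=2 z=2. PCs: A@2 B@4 C@2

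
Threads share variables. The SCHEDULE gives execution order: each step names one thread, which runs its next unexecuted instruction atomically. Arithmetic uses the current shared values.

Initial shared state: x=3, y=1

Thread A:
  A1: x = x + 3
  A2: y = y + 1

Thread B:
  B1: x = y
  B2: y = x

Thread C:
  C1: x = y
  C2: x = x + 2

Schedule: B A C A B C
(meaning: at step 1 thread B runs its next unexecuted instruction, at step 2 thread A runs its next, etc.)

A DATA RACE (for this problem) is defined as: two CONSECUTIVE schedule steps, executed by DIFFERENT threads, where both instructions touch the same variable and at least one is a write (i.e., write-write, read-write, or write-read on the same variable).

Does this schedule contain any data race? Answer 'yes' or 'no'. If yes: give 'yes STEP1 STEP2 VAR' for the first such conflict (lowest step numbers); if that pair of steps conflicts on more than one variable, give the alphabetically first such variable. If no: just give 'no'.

Steps 1,2: B(x = y) vs A(x = x + 3). RACE on x (W-W).
Steps 2,3: A(x = x + 3) vs C(x = y). RACE on x (W-W).
Steps 3,4: C(x = y) vs A(y = y + 1). RACE on y (R-W).
Steps 4,5: A(y = y + 1) vs B(y = x). RACE on y (W-W).
Steps 5,6: B(y = x) vs C(x = x + 2). RACE on x (R-W).
First conflict at steps 1,2.

Answer: yes 1 2 x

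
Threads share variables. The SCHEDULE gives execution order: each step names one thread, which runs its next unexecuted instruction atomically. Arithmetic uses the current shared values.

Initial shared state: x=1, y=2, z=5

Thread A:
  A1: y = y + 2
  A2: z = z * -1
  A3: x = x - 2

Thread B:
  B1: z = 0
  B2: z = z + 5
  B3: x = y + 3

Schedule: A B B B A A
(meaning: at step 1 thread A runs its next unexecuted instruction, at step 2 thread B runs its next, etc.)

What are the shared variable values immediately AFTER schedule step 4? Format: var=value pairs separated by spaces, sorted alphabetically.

Step 1: thread A executes A1 (y = y + 2). Shared: x=1 y=4 z=5. PCs: A@1 B@0
Step 2: thread B executes B1 (z = 0). Shared: x=1 y=4 z=0. PCs: A@1 B@1
Step 3: thread B executes B2 (z = z + 5). Shared: x=1 y=4 z=5. PCs: A@1 B@2
Step 4: thread B executes B3 (x = y + 3). Shared: x=7 y=4 z=5. PCs: A@1 B@3

Answer: x=7 y=4 z=5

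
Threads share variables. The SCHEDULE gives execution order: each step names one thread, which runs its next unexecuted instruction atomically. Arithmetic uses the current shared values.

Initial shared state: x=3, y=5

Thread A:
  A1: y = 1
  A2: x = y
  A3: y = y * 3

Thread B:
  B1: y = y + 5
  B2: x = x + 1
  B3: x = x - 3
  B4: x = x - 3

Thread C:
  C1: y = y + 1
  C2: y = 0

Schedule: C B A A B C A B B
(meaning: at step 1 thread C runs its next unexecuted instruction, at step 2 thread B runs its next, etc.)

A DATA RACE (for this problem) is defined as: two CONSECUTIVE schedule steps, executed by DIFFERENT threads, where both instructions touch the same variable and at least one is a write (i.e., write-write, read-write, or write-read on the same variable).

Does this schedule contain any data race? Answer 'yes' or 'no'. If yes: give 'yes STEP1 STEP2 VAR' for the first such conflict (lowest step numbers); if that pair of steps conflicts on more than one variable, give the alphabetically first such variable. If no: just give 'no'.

Steps 1,2: C(y = y + 1) vs B(y = y + 5). RACE on y (W-W).
Steps 2,3: B(y = y + 5) vs A(y = 1). RACE on y (W-W).
Steps 3,4: same thread (A). No race.
Steps 4,5: A(x = y) vs B(x = x + 1). RACE on x (W-W).
Steps 5,6: B(r=x,w=x) vs C(r=-,w=y). No conflict.
Steps 6,7: C(y = 0) vs A(y = y * 3). RACE on y (W-W).
Steps 7,8: A(r=y,w=y) vs B(r=x,w=x). No conflict.
Steps 8,9: same thread (B). No race.
First conflict at steps 1,2.

Answer: yes 1 2 y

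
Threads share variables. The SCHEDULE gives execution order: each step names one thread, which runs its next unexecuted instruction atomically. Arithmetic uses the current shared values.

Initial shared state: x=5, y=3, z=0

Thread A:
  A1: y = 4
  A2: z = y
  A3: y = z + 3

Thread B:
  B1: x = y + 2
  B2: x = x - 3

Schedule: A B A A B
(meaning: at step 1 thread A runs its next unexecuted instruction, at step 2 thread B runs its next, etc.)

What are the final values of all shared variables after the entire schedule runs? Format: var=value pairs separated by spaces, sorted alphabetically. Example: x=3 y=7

Answer: x=3 y=7 z=4

Derivation:
Step 1: thread A executes A1 (y = 4). Shared: x=5 y=4 z=0. PCs: A@1 B@0
Step 2: thread B executes B1 (x = y + 2). Shared: x=6 y=4 z=0. PCs: A@1 B@1
Step 3: thread A executes A2 (z = y). Shared: x=6 y=4 z=4. PCs: A@2 B@1
Step 4: thread A executes A3 (y = z + 3). Shared: x=6 y=7 z=4. PCs: A@3 B@1
Step 5: thread B executes B2 (x = x - 3). Shared: x=3 y=7 z=4. PCs: A@3 B@2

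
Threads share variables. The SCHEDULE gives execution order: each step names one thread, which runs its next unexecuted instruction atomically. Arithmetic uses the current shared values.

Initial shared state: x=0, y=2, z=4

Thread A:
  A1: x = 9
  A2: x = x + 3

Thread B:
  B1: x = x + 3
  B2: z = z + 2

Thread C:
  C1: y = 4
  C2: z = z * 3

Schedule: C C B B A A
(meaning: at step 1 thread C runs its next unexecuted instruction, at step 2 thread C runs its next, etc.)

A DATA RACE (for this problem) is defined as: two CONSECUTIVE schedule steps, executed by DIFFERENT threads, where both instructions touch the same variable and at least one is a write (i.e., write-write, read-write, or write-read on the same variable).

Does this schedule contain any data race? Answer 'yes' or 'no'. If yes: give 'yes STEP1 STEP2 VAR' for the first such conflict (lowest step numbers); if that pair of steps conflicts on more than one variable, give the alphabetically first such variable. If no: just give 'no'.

Answer: no

Derivation:
Steps 1,2: same thread (C). No race.
Steps 2,3: C(r=z,w=z) vs B(r=x,w=x). No conflict.
Steps 3,4: same thread (B). No race.
Steps 4,5: B(r=z,w=z) vs A(r=-,w=x). No conflict.
Steps 5,6: same thread (A). No race.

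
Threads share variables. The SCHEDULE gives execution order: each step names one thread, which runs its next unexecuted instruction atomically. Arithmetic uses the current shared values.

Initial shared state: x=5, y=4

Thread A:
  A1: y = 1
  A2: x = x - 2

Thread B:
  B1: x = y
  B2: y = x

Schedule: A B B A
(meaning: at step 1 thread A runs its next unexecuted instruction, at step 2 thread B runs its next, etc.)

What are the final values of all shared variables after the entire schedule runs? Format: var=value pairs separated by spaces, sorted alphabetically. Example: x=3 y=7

Answer: x=-1 y=1

Derivation:
Step 1: thread A executes A1 (y = 1). Shared: x=5 y=1. PCs: A@1 B@0
Step 2: thread B executes B1 (x = y). Shared: x=1 y=1. PCs: A@1 B@1
Step 3: thread B executes B2 (y = x). Shared: x=1 y=1. PCs: A@1 B@2
Step 4: thread A executes A2 (x = x - 2). Shared: x=-1 y=1. PCs: A@2 B@2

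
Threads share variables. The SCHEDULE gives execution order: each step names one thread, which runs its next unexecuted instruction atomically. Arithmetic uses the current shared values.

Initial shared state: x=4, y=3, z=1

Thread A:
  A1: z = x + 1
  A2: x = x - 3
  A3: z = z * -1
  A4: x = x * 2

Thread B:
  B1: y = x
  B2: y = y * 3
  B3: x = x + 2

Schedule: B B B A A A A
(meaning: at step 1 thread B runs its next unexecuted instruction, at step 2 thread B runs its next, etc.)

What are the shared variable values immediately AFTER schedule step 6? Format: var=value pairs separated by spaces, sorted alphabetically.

Answer: x=3 y=12 z=-7

Derivation:
Step 1: thread B executes B1 (y = x). Shared: x=4 y=4 z=1. PCs: A@0 B@1
Step 2: thread B executes B2 (y = y * 3). Shared: x=4 y=12 z=1. PCs: A@0 B@2
Step 3: thread B executes B3 (x = x + 2). Shared: x=6 y=12 z=1. PCs: A@0 B@3
Step 4: thread A executes A1 (z = x + 1). Shared: x=6 y=12 z=7. PCs: A@1 B@3
Step 5: thread A executes A2 (x = x - 3). Shared: x=3 y=12 z=7. PCs: A@2 B@3
Step 6: thread A executes A3 (z = z * -1). Shared: x=3 y=12 z=-7. PCs: A@3 B@3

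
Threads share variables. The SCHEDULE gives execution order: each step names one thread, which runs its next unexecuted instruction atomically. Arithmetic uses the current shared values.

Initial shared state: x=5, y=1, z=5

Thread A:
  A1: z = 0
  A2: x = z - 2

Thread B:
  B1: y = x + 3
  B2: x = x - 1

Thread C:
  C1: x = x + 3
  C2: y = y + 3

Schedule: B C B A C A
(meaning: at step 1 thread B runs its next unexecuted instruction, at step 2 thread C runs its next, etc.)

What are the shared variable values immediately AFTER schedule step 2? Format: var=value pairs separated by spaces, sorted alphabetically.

Answer: x=8 y=8 z=5

Derivation:
Step 1: thread B executes B1 (y = x + 3). Shared: x=5 y=8 z=5. PCs: A@0 B@1 C@0
Step 2: thread C executes C1 (x = x + 3). Shared: x=8 y=8 z=5. PCs: A@0 B@1 C@1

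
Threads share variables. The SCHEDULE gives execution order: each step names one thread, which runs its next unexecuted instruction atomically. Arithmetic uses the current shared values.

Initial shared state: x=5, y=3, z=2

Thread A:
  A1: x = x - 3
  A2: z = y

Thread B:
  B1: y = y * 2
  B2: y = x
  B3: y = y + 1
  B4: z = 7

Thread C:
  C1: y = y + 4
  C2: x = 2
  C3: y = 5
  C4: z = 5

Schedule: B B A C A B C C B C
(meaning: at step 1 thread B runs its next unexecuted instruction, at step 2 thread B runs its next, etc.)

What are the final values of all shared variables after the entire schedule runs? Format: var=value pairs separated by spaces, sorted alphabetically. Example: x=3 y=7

Answer: x=2 y=5 z=5

Derivation:
Step 1: thread B executes B1 (y = y * 2). Shared: x=5 y=6 z=2. PCs: A@0 B@1 C@0
Step 2: thread B executes B2 (y = x). Shared: x=5 y=5 z=2. PCs: A@0 B@2 C@0
Step 3: thread A executes A1 (x = x - 3). Shared: x=2 y=5 z=2. PCs: A@1 B@2 C@0
Step 4: thread C executes C1 (y = y + 4). Shared: x=2 y=9 z=2. PCs: A@1 B@2 C@1
Step 5: thread A executes A2 (z = y). Shared: x=2 y=9 z=9. PCs: A@2 B@2 C@1
Step 6: thread B executes B3 (y = y + 1). Shared: x=2 y=10 z=9. PCs: A@2 B@3 C@1
Step 7: thread C executes C2 (x = 2). Shared: x=2 y=10 z=9. PCs: A@2 B@3 C@2
Step 8: thread C executes C3 (y = 5). Shared: x=2 y=5 z=9. PCs: A@2 B@3 C@3
Step 9: thread B executes B4 (z = 7). Shared: x=2 y=5 z=7. PCs: A@2 B@4 C@3
Step 10: thread C executes C4 (z = 5). Shared: x=2 y=5 z=5. PCs: A@2 B@4 C@4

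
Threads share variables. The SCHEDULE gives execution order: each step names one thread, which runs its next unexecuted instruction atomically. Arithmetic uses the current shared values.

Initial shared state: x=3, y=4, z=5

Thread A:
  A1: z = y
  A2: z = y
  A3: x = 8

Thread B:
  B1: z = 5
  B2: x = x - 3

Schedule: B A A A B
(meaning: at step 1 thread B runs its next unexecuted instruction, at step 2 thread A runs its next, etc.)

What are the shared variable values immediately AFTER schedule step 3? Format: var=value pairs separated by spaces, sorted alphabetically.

Step 1: thread B executes B1 (z = 5). Shared: x=3 y=4 z=5. PCs: A@0 B@1
Step 2: thread A executes A1 (z = y). Shared: x=3 y=4 z=4. PCs: A@1 B@1
Step 3: thread A executes A2 (z = y). Shared: x=3 y=4 z=4. PCs: A@2 B@1

Answer: x=3 y=4 z=4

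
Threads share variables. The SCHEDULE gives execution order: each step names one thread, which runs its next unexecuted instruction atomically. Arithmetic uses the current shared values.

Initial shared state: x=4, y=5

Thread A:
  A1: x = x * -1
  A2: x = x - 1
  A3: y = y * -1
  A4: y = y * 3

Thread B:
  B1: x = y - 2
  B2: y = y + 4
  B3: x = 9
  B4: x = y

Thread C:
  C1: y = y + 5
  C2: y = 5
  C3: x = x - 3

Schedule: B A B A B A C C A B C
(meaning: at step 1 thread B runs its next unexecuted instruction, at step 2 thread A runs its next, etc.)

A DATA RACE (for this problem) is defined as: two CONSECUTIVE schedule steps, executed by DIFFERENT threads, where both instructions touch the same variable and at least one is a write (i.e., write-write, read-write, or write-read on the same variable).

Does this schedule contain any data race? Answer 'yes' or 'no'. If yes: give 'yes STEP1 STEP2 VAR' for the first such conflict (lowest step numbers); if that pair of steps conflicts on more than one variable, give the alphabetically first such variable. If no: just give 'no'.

Answer: yes 1 2 x

Derivation:
Steps 1,2: B(x = y - 2) vs A(x = x * -1). RACE on x (W-W).
Steps 2,3: A(r=x,w=x) vs B(r=y,w=y). No conflict.
Steps 3,4: B(r=y,w=y) vs A(r=x,w=x). No conflict.
Steps 4,5: A(x = x - 1) vs B(x = 9). RACE on x (W-W).
Steps 5,6: B(r=-,w=x) vs A(r=y,w=y). No conflict.
Steps 6,7: A(y = y * -1) vs C(y = y + 5). RACE on y (W-W).
Steps 7,8: same thread (C). No race.
Steps 8,9: C(y = 5) vs A(y = y * 3). RACE on y (W-W).
Steps 9,10: A(y = y * 3) vs B(x = y). RACE on y (W-R).
Steps 10,11: B(x = y) vs C(x = x - 3). RACE on x (W-W).
First conflict at steps 1,2.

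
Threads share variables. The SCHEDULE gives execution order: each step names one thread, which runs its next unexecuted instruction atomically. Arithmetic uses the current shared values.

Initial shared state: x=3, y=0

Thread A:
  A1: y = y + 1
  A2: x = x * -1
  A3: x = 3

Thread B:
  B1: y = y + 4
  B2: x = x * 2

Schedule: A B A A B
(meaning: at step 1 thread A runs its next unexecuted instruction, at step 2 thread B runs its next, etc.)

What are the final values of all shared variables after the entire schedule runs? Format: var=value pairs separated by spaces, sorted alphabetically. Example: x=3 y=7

Step 1: thread A executes A1 (y = y + 1). Shared: x=3 y=1. PCs: A@1 B@0
Step 2: thread B executes B1 (y = y + 4). Shared: x=3 y=5. PCs: A@1 B@1
Step 3: thread A executes A2 (x = x * -1). Shared: x=-3 y=5. PCs: A@2 B@1
Step 4: thread A executes A3 (x = 3). Shared: x=3 y=5. PCs: A@3 B@1
Step 5: thread B executes B2 (x = x * 2). Shared: x=6 y=5. PCs: A@3 B@2

Answer: x=6 y=5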